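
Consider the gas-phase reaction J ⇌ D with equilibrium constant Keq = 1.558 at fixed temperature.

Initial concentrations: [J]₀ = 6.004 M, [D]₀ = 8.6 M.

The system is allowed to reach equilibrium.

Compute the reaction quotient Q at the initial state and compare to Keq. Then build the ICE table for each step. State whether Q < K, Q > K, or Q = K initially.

Q₀ = 1.432 vs Keq = 1.558 ⇒ Q<K, forward
Step 1:
                  J         D
  I           6.004       8.6
  C         -0.2949    0.2949
  E           5.709     8.895
  solve Keq expr → x = 0.2949; check Q = 1.558

Q₀ = 1.432; Q < K (proceeds forward)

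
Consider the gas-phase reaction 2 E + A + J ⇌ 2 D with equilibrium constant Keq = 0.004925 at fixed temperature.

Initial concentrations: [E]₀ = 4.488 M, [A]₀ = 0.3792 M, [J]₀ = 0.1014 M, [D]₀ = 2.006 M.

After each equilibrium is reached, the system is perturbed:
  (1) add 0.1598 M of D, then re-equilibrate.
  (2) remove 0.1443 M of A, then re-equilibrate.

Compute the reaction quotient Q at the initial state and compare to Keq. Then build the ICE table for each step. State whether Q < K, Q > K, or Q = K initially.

Q₀ = 5.196 vs Keq = 0.004925 ⇒ Q>K, reverse
Step 1:
                  E         A         J         D
  init        4.488    0.3792    0.1014     2.006
  Δ           1.573    0.7866    0.7866    -1.573
  eq          6.061     1.166     0.888    0.4328
  solve Keq expr → x = -0.7866; check Q = 0.004925
Then add 0.1598 M of D.
Step 2:
                  E         A         J         D
  init        6.061     1.166     0.888    0.5926
  Δ          0.1238   0.06192   0.06192   -0.1238
  eq          6.185     1.228    0.9499    0.4688
  solve Keq expr → x = -0.06192; check Q = 0.004925
Then remove 0.1443 M of A.
Step 3:
                  E         A         J         D
  init        6.185     1.083    0.9499    0.4688
  Δ         0.02203   0.01102   0.01102  -0.02203
  eq          6.207     1.094    0.9609    0.4467
  solve Keq expr → x = -0.01102; check Q = 0.004925

Q₀ = 5.196; Q > K (proceeds reverse)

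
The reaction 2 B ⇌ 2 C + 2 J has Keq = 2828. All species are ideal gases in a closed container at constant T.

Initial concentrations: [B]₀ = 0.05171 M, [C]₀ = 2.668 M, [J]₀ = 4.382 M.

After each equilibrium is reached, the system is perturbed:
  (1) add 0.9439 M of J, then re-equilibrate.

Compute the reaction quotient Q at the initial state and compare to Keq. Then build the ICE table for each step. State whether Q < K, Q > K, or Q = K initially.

Q₀ = 5.1117e+04; Q > K (proceeds reverse)

Q₀ = 5.1117e+04 vs Keq = 2828 ⇒ Q>K, reverse
Step 1:
                  B         C         J
  Initial   0.05171     2.668     4.382
  Change     0.1488   -0.1488   -0.1488
  Equil      0.2005     2.519     4.233
  solve Keq expr → x = -0.07441; check Q = 2828
Then add 0.9439 M of J.
Step 2:
                  B         C         J
  Initial    0.2005     2.519     5.177
  Change    0.03909  -0.03909  -0.03909
  Equil      0.2396      2.48     5.138
  solve Keq expr → x = -0.01954; check Q = 2828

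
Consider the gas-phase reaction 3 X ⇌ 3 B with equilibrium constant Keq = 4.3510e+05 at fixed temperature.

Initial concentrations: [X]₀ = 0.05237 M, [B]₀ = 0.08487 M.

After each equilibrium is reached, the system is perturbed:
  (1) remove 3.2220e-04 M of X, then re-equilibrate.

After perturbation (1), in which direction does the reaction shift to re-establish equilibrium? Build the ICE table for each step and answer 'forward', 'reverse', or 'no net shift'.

Q₀ = 4.256 vs Keq = 4.3510e+05 ⇒ Q<K, forward
Step 1:
                   X          B
  init       0.05237    0.08487
  Δ         -0.05058    0.05058
  eq        0.001788     0.1355
  solve Keq expr → x = 0.01686; check Q = 4.3510e+05
Then remove 3.2220e-04 M of X.
Step 2:
                   X          B
  init      0.001465     0.1355
  Δ       3.1800e-04 -3.1800e-04
  eq        0.001783     0.1351
  solve Keq expr → x = -1.0600e-04; check Q = 4.3510e+05

Direction: reverse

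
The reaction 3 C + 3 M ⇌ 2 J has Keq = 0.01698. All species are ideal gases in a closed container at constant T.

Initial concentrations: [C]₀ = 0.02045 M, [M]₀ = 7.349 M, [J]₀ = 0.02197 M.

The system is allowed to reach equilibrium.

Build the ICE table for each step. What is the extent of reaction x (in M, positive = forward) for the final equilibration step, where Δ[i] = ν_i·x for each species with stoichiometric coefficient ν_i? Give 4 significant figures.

x = -0.003697 M

Q₀ = 0.1422 vs Keq = 0.01698 ⇒ Q>K, reverse
Step 1:
                  C         M         J
  init      0.02045     7.349   0.02197
  Δ         0.01109   0.01109 -0.007395
  eq        0.03154      7.36   0.01458
  solve Keq expr → x = -0.003697; check Q = 0.01698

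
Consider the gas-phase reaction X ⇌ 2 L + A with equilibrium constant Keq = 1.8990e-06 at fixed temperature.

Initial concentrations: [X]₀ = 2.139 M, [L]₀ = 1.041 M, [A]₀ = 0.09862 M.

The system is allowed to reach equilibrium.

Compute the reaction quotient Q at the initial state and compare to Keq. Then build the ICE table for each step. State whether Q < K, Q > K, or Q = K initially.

Q₀ = 0.04996 vs Keq = 1.8990e-06 ⇒ Q>K, reverse
Step 1:
                   X          L          A
  init         2.139      1.041    0.09862
  Δ          0.09861    -0.1972   -0.09861
  eq           2.238     0.8438 5.9684e-06
  solve Keq expr → x = -0.09861; check Q = 1.8990e-06

Q₀ = 0.04996; Q > K (proceeds reverse)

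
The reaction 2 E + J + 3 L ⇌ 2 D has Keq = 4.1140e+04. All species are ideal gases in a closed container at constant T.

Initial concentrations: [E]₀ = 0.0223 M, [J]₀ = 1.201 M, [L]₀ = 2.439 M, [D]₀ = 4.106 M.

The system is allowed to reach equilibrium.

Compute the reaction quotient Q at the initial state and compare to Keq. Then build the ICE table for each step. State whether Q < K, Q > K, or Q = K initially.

Q₀ = 1946; Q < K (proceeds forward)

Q₀ = 1946 vs Keq = 4.1140e+04 ⇒ Q<K, forward
Step 1:
                    E           J           L           D
  Initial      0.0223       1.201       2.439       4.106
  Change     -0.01733   -0.008667      -0.026     0.01733
  Equil      0.004967       1.192       2.413       4.123
  solve Keq expr → x = 0.008667; check Q = 4.1140e+04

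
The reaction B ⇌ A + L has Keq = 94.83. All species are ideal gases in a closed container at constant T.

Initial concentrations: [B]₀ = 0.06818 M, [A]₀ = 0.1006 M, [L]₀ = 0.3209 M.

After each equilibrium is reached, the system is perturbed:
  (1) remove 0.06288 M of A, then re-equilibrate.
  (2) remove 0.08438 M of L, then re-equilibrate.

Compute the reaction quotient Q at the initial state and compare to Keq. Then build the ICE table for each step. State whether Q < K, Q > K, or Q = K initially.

Q₀ = 0.4735 vs Keq = 94.83 ⇒ Q<K, forward
Step 1:
                   B          A          L
  I          0.06818     0.1006     0.3209
  C         -0.06749    0.06749    0.06749
  E       6.8845e-04     0.1681     0.3884
  solve Keq expr → x = 0.06749; check Q = 94.83
Then remove 0.06288 M of A.
Step 2:
                   B          A          L
  I       6.8845e-04     0.1052     0.3884
  C       -2.5620e-04 2.5620e-04 2.5620e-04
  E       4.3225e-04     0.1055     0.3886
  solve Keq expr → x = 2.5620e-04; check Q = 94.83
Then remove 0.08438 M of L.
Step 3:
                   B          A          L
  I       4.3225e-04     0.1055     0.3043
  C       -9.3442e-05 9.3442e-05 9.3442e-05
  E       3.3880e-04     0.1056     0.3044
  solve Keq expr → x = 9.3442e-05; check Q = 94.83

Q₀ = 0.4735; Q < K (proceeds forward)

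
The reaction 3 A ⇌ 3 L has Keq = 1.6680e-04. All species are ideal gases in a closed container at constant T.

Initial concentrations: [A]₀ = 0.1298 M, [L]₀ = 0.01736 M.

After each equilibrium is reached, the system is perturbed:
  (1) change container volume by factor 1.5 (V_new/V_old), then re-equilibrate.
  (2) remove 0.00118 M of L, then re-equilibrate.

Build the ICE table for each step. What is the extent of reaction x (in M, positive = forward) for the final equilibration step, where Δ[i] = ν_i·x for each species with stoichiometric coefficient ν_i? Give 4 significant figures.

Q₀ = 0.002392 vs Keq = 1.6680e-04 ⇒ Q>K, reverse
Step 1:
                  A         L
  Initial    0.1298   0.01736
  Change   0.009682 -0.009682
  Equil      0.1395  0.007678
  solve Keq expr → x = -0.003227; check Q = 1.6680e-04
Then change container volume by factor 1.5 (V_new/V_old).
Step 2:
                  A         L
  Initial   0.09299  0.005119
  Change          0         0
  Equil     0.09299  0.005119
  solve Keq expr → x = 0; check Q = 1.6680e-04
Then remove 0.00118 M of L.
Step 3:
                  A         L
  Initial   0.09299  0.003939
  Change  -0.001118  0.001118
  Equil     0.09187  0.005057
  solve Keq expr → x = 3.7281e-04; check Q = 1.6680e-04

x = 3.7281e-04 M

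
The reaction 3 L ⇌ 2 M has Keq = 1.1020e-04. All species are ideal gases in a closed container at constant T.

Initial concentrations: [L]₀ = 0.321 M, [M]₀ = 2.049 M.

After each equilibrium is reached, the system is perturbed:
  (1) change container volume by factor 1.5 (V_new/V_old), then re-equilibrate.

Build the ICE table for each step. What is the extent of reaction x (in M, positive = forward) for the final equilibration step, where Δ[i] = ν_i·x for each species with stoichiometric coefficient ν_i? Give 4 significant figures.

x = -0.003719 M

Q₀ = 126.9 vs Keq = 1.1020e-04 ⇒ Q>K, reverse
Step 1:
                   L          M
  Initial      0.321      2.049
  Change       2.979     -1.986
  Equil          3.3    0.06293
  solve Keq expr → x = -0.993; check Q = 1.1020e-04
Then change container volume by factor 1.5 (V_new/V_old).
Step 2:
                   L          M
  Initial        2.2    0.04196
  Change     0.01116  -0.007438
  Equil        2.211    0.03452
  solve Keq expr → x = -0.003719; check Q = 1.1020e-04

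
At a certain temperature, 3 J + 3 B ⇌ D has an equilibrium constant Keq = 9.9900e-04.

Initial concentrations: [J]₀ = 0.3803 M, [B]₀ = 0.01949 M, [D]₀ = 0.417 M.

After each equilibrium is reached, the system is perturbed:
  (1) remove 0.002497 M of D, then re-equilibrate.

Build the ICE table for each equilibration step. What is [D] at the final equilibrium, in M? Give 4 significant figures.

Q₀ = 1.0241e+06 vs Keq = 9.9900e-04 ⇒ Q>K, reverse
Step 1:
                    J           B           D
  init         0.3803     0.01949       0.417
  Δ             1.227       1.227      -0.409
  eq            1.607       1.246    0.008031
  solve Keq expr → x = -0.409; check Q = 9.9900e-04
Then remove 0.002497 M of D.
Step 2:
                    J           B           D
  init          1.607       1.246    0.005534
  Δ         -0.006799   -0.006799    0.002266
  eq              1.6        1.24      0.0078
  solve Keq expr → x = 0.002266; check Q = 9.9900e-04

[D]_eq = 0.0078 M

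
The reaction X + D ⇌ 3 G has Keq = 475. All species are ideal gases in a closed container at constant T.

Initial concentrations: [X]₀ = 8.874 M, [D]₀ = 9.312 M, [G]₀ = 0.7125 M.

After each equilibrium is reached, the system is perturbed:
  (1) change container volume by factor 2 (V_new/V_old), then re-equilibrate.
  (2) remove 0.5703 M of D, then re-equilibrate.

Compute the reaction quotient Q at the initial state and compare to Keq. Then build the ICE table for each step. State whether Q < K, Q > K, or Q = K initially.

Q₀ = 0.004377 vs Keq = 475 ⇒ Q<K, forward
Step 1:
                   X          D          G
  Initial      8.874      9.312     0.7125
  Change      -5.666     -5.666         17
  Equil        3.208      3.646      17.71
  solve Keq expr → x = 5.666; check Q = 475
Then change container volume by factor 2 (V_new/V_old).
Step 2:
                   X          D          G
  Initial      1.604      1.823      8.855
  Change     -0.3068    -0.3068     0.9203
  Equil        1.297      1.516      9.776
  solve Keq expr → x = 0.3068; check Q = 475
Then remove 0.5703 M of D.
Step 3:
                   X          D          G
  Initial      1.297     0.9459      9.776
  Change      0.1789     0.1789    -0.5367
  Equil        1.476      1.125      9.239
  solve Keq expr → x = -0.1789; check Q = 475

Q₀ = 0.004377; Q < K (proceeds forward)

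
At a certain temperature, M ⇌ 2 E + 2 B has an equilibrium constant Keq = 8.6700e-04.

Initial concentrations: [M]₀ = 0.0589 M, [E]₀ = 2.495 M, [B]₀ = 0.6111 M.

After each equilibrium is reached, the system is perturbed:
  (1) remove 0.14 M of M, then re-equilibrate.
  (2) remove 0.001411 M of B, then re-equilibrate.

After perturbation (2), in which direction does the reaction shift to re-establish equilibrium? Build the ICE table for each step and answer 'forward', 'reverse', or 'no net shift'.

Q₀ = 39.47 vs Keq = 8.6700e-04 ⇒ Q>K, reverse
Step 1:
                   M          E          B
  Initial     0.0589      2.495     0.6111
  Change      0.3009    -0.6018    -0.6018
  Equil       0.3598      1.893   0.009329
  solve Keq expr → x = -0.3009; check Q = 8.6700e-04
Then remove 0.14 M of M.
Step 2:
                   M          E          B
  Initial     0.2198      1.893   0.009329
  Change    0.001007  -0.002013  -0.002013
  Equil       0.2208      1.891   0.007316
  solve Keq expr → x = -0.001007; check Q = 8.6700e-04
Then remove 0.001411 M of B.
Step 3:
                   M          E          B
  Initial     0.2208      1.891   0.005905
  Change  -6.9703e-04   0.001394   0.001394
  Equil       0.2201      1.893   0.007299
  solve Keq expr → x = 6.9703e-04; check Q = 8.6700e-04

Direction: forward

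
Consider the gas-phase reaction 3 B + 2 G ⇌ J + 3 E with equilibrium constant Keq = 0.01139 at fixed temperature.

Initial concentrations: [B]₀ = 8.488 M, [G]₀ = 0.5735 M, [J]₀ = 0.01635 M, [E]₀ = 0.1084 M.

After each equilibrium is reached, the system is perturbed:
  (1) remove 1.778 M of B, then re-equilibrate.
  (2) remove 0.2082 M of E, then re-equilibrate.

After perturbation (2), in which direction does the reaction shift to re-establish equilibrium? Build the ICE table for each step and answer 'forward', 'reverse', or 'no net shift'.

Q₀ = 1.0354e-07 vs Keq = 0.01139 ⇒ Q<K, forward
Step 1:
                  B         G         J         E
  init        8.488    0.5735   0.01635    0.1084
  Δ         -0.6538   -0.4359    0.2179    0.6538
  eq          7.834    0.1376    0.2343    0.7622
  solve Keq expr → x = 0.2179; check Q = 0.01139
Then remove 1.778 M of B.
Step 2:
                  B         G         J         E
  init        6.056    0.1376    0.2343    0.7622
  Δ          0.0526   0.03507  -0.01753   -0.0526
  eq          6.109    0.1727    0.2167    0.7096
  solve Keq expr → x = -0.01753; check Q = 0.01139
Then remove 0.2082 M of E.
Step 3:
                  B         G         J         E
  init        6.109    0.1727    0.2167    0.5014
  Δ        -0.06334  -0.04223   0.02111   0.06334
  eq          6.045    0.1305    0.2379    0.5647
  solve Keq expr → x = 0.02111; check Q = 0.01139

Direction: forward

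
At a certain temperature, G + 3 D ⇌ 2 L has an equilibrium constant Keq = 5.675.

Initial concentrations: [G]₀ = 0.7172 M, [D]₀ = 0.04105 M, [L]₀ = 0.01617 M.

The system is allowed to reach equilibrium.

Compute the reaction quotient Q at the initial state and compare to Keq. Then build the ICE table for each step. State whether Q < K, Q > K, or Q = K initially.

Q₀ = 5.27; Q < K (proceeds forward)

Q₀ = 5.27 vs Keq = 5.675 ⇒ Q<K, forward
Step 1:
                  G         D         L
  init       0.7172   0.04105   0.01617
  Δ       -1.5843e-04 -4.7530e-04 3.1687e-04
  eq          0.717   0.04057   0.01649
  solve Keq expr → x = 1.5843e-04; check Q = 5.675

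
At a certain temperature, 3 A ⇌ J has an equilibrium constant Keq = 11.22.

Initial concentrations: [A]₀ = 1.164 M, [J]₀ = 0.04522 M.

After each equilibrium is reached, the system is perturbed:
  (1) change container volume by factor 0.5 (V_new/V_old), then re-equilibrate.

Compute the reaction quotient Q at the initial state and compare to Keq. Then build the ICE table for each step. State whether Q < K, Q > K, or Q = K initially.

Q₀ = 0.02867; Q < K (proceeds forward)

Q₀ = 0.02867 vs Keq = 11.22 ⇒ Q<K, forward
Step 1:
                    A           J
  Initial       1.164     0.04522
  Change      -0.8552      0.2851
  Equil        0.3088      0.3303
  solve Keq expr → x = 0.2851; check Q = 11.22
Then change container volume by factor 0.5 (V_new/V_old).
Step 2:
                    A           J
  Initial      0.6175      0.6606
  Change      -0.2149     0.07164
  Equil        0.4026      0.7322
  solve Keq expr → x = 0.07164; check Q = 11.22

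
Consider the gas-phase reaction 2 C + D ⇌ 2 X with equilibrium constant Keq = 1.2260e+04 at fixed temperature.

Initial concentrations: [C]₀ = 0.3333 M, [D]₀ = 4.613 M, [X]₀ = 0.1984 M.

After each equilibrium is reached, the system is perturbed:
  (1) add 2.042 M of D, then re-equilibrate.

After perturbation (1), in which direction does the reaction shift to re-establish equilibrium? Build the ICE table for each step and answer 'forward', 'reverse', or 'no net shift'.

Direction: forward

Q₀ = 0.07681 vs Keq = 1.2260e+04 ⇒ Q<K, forward
Step 1:
                   C          D          X
  I           0.3333      4.613     0.1984
  C           -0.331    -0.1655      0.331
  E         0.002267      4.447     0.5294
  solve Keq expr → x = 0.1655; check Q = 1.2260e+04
Then add 2.042 M of D.
Step 2:
                   C          D          X
  I         0.002267      6.489     0.5294
  C       -3.8891e-04 -1.9445e-04 3.8891e-04
  E         0.001878      6.489     0.5298
  solve Keq expr → x = 1.9445e-04; check Q = 1.2260e+04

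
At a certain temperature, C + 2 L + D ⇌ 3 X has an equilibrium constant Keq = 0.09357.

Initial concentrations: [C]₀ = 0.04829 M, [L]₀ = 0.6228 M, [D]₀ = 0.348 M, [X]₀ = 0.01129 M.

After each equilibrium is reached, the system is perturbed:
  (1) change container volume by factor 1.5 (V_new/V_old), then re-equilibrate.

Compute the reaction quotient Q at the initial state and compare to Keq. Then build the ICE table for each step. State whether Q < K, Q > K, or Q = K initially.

Q₀ = 2.2077e-04 vs Keq = 0.09357 ⇒ Q<K, forward
Step 1:
                  C         L         D         X
  init      0.04829    0.6228     0.348   0.01129
  Δ        -0.01882  -0.03763  -0.01882   0.05645
  eq        0.02947    0.5852    0.3292   0.06774
  solve Keq expr → x = 0.01882; check Q = 0.09357
Then change container volume by factor 1.5 (V_new/V_old).
Step 2:
                  C         L         D         X
  init      0.01965    0.3901    0.2195   0.04516
  Δ        0.001482  0.002964  0.001482 -0.004446
  eq        0.02113    0.3931    0.2209   0.04072
  solve Keq expr → x = -0.001482; check Q = 0.09357

Q₀ = 2.2077e-04; Q < K (proceeds forward)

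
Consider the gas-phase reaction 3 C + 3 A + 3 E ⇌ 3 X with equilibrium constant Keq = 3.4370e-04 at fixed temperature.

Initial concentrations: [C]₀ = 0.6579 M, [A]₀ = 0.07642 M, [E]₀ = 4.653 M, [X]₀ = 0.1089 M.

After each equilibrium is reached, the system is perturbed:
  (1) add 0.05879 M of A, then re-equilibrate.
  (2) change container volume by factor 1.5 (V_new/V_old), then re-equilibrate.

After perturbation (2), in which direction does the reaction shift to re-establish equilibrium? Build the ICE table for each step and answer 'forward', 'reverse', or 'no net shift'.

Direction: reverse

Q₀ = 0.1009 vs Keq = 3.4370e-04 ⇒ Q>K, reverse
Step 1:
                  C         A         E         X
  Initial    0.6579   0.07642     4.653    0.1089
  Change     0.0728    0.0728    0.0728   -0.0728
  Equil      0.7307    0.1492     4.726    0.0361
  solve Keq expr → x = -0.02427; check Q = 3.4370e-04
Then add 0.05879 M of A.
Step 2:
                  C         A         E         X
  Initial    0.7307     0.208     4.726    0.0361
  Change    -0.0108   -0.0108   -0.0108    0.0108
  Equil      0.7199    0.1972     4.715   0.04689
  solve Keq expr → x = 0.003599; check Q = 3.4370e-04
Then change container volume by factor 1.5 (V_new/V_old).
Step 3:
                  C         A         E         X
  Initial    0.4799    0.1315     3.143   0.03126
  Change    0.01519   0.01519   0.01519  -0.01519
  Equil      0.4951    0.1467     3.159   0.01607
  solve Keq expr → x = -0.005065; check Q = 3.4370e-04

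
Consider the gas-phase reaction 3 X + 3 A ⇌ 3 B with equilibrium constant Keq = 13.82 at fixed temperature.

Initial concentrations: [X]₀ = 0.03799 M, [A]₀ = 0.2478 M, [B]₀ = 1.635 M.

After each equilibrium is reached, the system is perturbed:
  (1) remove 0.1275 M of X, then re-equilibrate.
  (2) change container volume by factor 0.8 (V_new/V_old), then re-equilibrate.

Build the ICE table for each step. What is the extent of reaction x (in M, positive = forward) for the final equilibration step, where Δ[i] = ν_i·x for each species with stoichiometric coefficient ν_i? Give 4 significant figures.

Q₀ = 5.2389e+06 vs Keq = 13.82 ⇒ Q>K, reverse
Step 1:
                  X         A         B
  I         0.03799    0.2478     1.635
  C          0.5405    0.5405   -0.5405
  E          0.5785    0.7883     1.094
  solve Keq expr → x = -0.1802; check Q = 13.82
Then remove 0.1275 M of X.
Step 2:
                  X         A         B
  I           0.451    0.7883     1.094
  C         0.05862   0.05862  -0.05862
  E          0.5096     0.847     1.036
  solve Keq expr → x = -0.01954; check Q = 13.82
Then change container volume by factor 0.8 (V_new/V_old).
Step 3:
                  X         A         B
  I          0.6371     1.059     1.295
  C        -0.06591  -0.06591   0.06591
  E          0.5711    0.9928     1.361
  solve Keq expr → x = 0.02197; check Q = 13.82

x = 0.02197 M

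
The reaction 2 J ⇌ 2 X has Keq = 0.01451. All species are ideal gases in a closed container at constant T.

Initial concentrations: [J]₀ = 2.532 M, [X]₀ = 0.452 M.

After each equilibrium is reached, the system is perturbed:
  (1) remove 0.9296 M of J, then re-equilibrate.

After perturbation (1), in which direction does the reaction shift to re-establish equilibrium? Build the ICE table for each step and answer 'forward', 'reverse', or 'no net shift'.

Direction: reverse

Q₀ = 0.03187 vs Keq = 0.01451 ⇒ Q>K, reverse
Step 1:
                   J          X
  Initial      2.532      0.452
  Change      0.1312    -0.1312
  Equil        2.663     0.3208
  solve Keq expr → x = -0.0656; check Q = 0.01451
Then remove 0.9296 M of J.
Step 2:
                   J          X
  Initial      1.734     0.3208
  Change     0.09994   -0.09994
  Equil        1.834     0.2209
  solve Keq expr → x = -0.04997; check Q = 0.01451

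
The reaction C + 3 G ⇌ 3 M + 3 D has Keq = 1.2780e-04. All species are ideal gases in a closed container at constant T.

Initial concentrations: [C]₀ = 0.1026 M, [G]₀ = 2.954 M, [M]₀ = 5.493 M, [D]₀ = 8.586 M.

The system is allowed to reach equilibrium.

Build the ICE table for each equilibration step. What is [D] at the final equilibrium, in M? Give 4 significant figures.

[D]_eq = 3.251 M

Q₀ = 3.9666e+04 vs Keq = 1.2780e-04 ⇒ Q>K, reverse
Step 1:
                    C           G           M           D
  Initial      0.1026       2.954       5.493       8.586
  Change        1.778       5.335      -5.335      -5.335
  Equil         1.881       8.289      0.1585       3.251
  solve Keq expr → x = -1.778; check Q = 1.2780e-04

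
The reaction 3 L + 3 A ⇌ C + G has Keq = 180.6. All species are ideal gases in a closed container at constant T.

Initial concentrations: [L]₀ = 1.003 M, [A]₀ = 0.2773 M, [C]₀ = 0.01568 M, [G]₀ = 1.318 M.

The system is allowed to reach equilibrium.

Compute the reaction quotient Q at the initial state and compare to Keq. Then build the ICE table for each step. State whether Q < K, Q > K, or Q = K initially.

Q₀ = 0.9605 vs Keq = 180.6 ⇒ Q<K, forward
Step 1:
                    L           A           C           G
  Initial       1.003      0.2773     0.01568       1.318
  Change       -0.177      -0.177     0.05899     0.05899
  Equil         0.826      0.1003     0.07467       1.377
  solve Keq expr → x = 0.05899; check Q = 180.6

Q₀ = 0.9605; Q < K (proceeds forward)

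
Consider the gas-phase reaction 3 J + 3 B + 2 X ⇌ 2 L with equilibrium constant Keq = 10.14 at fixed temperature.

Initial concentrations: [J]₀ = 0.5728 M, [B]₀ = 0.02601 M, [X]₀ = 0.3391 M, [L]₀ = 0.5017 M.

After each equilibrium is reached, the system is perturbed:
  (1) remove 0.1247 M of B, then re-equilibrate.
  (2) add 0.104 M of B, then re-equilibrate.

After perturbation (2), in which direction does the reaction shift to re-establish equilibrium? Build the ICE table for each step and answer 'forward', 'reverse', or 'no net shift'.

Q₀ = 6.6192e+05 vs Keq = 10.14 ⇒ Q>K, reverse
Step 1:
                    J           B           X           L
  I            0.5728     0.02601      0.3391      0.5017
  C            0.3152      0.3152      0.2101     -0.2101
  E             0.888      0.3412      0.5492      0.2916
  solve Keq expr → x = -0.1051; check Q = 10.14
Then remove 0.1247 M of B.
Step 2:
                    J           B           X           L
  I             0.888      0.2165      0.5492      0.2916
  C           0.05995     0.05995     0.03997    -0.03997
  E            0.9479      0.2764      0.5892      0.2516
  solve Keq expr → x = -0.01998; check Q = 10.14
Then add 0.104 M of B.
Step 3:
                    J           B           X           L
  I            0.9479      0.3804      0.5892      0.2516
  C          -0.05038    -0.05038    -0.03359     0.03359
  E            0.8975        0.33      0.5556      0.2852
  solve Keq expr → x = 0.01679; check Q = 10.14

Direction: forward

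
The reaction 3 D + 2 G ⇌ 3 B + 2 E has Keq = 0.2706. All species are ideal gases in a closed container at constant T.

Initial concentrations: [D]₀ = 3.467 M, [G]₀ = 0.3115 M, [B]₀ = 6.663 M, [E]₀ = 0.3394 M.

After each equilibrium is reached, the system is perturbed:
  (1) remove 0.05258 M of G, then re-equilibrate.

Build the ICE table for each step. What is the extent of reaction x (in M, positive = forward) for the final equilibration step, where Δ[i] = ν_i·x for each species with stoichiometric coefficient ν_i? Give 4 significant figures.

Q₀ = 8.427 vs Keq = 0.2706 ⇒ Q>K, reverse
Step 1:
                  D         G         B         E
  I           3.467    0.3115     6.663    0.3394
  C          0.3201    0.2134   -0.3201   -0.2134
  E           3.787    0.5249     6.343     0.126
  solve Keq expr → x = -0.1067; check Q = 0.2706
Then remove 0.05258 M of G.
Step 2:
                  D         G         B         E
  I           3.787    0.4723     6.343     0.126
  C         0.01402  0.009347  -0.01402 -0.009347
  E           3.801    0.4817     6.329    0.1166
  solve Keq expr → x = -0.004673; check Q = 0.2706

x = -0.004673 M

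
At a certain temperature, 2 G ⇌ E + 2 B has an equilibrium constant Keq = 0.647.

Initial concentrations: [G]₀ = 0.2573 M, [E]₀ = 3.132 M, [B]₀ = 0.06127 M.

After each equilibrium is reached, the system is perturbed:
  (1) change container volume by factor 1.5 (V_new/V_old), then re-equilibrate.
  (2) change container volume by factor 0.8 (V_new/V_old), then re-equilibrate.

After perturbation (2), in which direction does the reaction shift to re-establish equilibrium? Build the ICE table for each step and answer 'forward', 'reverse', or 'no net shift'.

Q₀ = 0.1776 vs Keq = 0.647 ⇒ Q<K, forward
Step 1:
                    G           E           B
  I            0.2573       3.132     0.06127
  C          -0.03807     0.01904     0.03807
  E            0.2192       3.151     0.09934
  solve Keq expr → x = 0.01904; check Q = 0.647
Then change container volume by factor 1.5 (V_new/V_old).
Step 2:
                    G           E           B
  I            0.1462       2.101     0.06623
  C         -0.009517    0.004758    0.009517
  E            0.1366       2.105     0.07574
  solve Keq expr → x = 0.004758; check Q = 0.647
Then change container volume by factor 0.8 (V_new/V_old).
Step 3:
                    G           E           B
  I            0.1708       2.632     0.09468
  C          0.006645   -0.003323   -0.006645
  E            0.1774       2.628     0.08803
  solve Keq expr → x = -0.003323; check Q = 0.647

Direction: reverse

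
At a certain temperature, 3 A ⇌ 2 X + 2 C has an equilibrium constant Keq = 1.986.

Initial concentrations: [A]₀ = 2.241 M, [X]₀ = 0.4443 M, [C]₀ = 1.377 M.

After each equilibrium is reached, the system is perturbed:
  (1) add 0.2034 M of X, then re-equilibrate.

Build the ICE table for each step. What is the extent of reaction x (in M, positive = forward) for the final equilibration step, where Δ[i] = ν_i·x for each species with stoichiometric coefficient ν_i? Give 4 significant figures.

Q₀ = 0.03326 vs Keq = 1.986 ⇒ Q<K, forward
Step 1:
                  A         X         C
  Initial     2.241    0.4443     1.377
  Change    -0.9278    0.6185    0.6185
  Equil       1.313     1.063     1.996
  solve Keq expr → x = 0.3093; check Q = 1.986
Then add 0.2034 M of X.
Step 2:
                  A         X         C
  Initial     1.313     1.266     1.996
  Change    0.08828  -0.05885  -0.05885
  Equil       1.402     1.207     1.937
  solve Keq expr → x = -0.02943; check Q = 1.986

x = -0.02943 M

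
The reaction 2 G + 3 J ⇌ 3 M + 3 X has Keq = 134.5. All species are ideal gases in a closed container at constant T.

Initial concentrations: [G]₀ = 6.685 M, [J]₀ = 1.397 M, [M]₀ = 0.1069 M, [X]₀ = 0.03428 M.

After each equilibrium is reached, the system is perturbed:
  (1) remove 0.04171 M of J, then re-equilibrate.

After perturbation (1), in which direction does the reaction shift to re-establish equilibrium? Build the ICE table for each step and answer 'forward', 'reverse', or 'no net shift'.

Q₀ = 4.0389e-10 vs Keq = 134.5 ⇒ Q<K, forward
Step 1:
                   G          J          M          X
  Initial      6.685      1.397     0.1069    0.03428
  Change     -0.8574     -1.286      1.286      1.286
  Equil        5.828     0.1109      1.393       1.32
  solve Keq expr → x = 0.4287; check Q = 134.5
Then remove 0.04171 M of J.
Step 2:
                   G          J          M          X
  Initial      5.828    0.06915      1.393       1.32
  Change     0.02378    0.03567   -0.03567   -0.03567
  Equil        5.851     0.1048      1.357      1.285
  solve Keq expr → x = -0.01189; check Q = 134.5

Direction: reverse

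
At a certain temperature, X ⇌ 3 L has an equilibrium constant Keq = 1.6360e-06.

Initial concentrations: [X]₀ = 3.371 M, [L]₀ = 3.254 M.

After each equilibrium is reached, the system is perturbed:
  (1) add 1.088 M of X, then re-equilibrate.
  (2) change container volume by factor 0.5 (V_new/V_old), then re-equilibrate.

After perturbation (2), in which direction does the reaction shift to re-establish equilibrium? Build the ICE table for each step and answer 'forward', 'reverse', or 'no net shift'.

Q₀ = 10.22 vs Keq = 1.6360e-06 ⇒ Q>K, reverse
Step 1:
                   X          L
  Initial      3.371      3.254
  Change       1.078     -3.235
  Equil        4.449    0.01938
  solve Keq expr → x = -1.078; check Q = 1.6360e-06
Then add 1.088 M of X.
Step 2:
                   X          L
  Initial      5.537    0.01938
  Change  -4.8847e-04   0.001465
  Equil        5.537    0.02085
  solve Keq expr → x = 4.8847e-04; check Q = 1.6360e-06
Then change container volume by factor 0.5 (V_new/V_old).
Step 3:
                   X          L
  Initial      11.07    0.04169
  Change    0.005141   -0.01542
  Equil        11.08    0.02627
  solve Keq expr → x = -0.005141; check Q = 1.6360e-06

Direction: reverse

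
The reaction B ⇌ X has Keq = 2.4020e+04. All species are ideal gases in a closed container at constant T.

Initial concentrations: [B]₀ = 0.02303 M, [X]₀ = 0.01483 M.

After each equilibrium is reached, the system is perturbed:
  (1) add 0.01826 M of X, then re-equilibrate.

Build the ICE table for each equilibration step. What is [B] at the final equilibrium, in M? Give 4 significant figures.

[B]_eq = 2.3363e-06 M

Q₀ = 0.6439 vs Keq = 2.4020e+04 ⇒ Q<K, forward
Step 1:
                  B         X
  Initial   0.02303   0.01483
  Change   -0.02303   0.02303
  Equil   1.5761e-06   0.03786
  solve Keq expr → x = 0.02303; check Q = 2.4020e+04
Then add 0.01826 M of X.
Step 2:
                  B         X
  Initial 1.5761e-06   0.05612
  Change  7.6017e-07 -7.6017e-07
  Equil   2.3363e-06   0.05612
  solve Keq expr → x = -7.6017e-07; check Q = 2.4020e+04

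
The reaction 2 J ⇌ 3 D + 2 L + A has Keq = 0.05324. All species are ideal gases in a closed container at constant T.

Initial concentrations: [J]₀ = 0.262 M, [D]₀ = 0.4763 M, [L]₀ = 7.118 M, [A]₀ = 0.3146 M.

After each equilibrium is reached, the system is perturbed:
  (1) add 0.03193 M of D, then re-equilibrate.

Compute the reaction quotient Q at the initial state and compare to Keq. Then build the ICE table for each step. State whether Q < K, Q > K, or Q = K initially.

Q₀ = 25.09; Q > K (proceeds reverse)

Q₀ = 25.09 vs Keq = 0.05324 ⇒ Q>K, reverse
Step 1:
                  J         D         L         A
  I           0.262    0.4763     7.118    0.3146
  C          0.2417   -0.3625   -0.2417   -0.1208
  E          0.5037    0.1138     6.876    0.1938
  solve Keq expr → x = -0.1208; check Q = 0.05324
Then add 0.03193 M of D.
Step 2:
                  J         D         L         A
  I          0.5037    0.1457     6.876    0.1938
  C         0.01809  -0.02714  -0.01809 -0.009047
  E          0.5218    0.1186     6.858    0.1847
  solve Keq expr → x = -0.009047; check Q = 0.05324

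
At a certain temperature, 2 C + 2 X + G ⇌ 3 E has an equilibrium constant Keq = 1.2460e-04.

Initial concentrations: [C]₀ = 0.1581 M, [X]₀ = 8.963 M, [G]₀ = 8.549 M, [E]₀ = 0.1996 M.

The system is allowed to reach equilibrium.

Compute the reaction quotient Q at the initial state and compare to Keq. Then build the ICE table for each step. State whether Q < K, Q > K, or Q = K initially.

Q₀ = 4.6323e-04 vs Keq = 1.2460e-04 ⇒ Q>K, reverse
Step 1:
                   C          X          G          E
  I           0.1581      8.963      8.549     0.1996
  C           0.0347     0.0347    0.01735   -0.05205
  E           0.1928      8.998      8.566     0.1475
  solve Keq expr → x = -0.01735; check Q = 1.2460e-04

Q₀ = 4.6323e-04; Q > K (proceeds reverse)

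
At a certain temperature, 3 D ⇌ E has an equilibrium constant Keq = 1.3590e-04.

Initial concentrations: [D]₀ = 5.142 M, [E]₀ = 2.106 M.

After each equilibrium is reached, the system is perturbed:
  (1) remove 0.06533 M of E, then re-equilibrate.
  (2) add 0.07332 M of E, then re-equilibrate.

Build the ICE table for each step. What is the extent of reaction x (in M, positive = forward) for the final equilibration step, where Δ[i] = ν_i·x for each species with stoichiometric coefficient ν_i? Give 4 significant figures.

Q₀ = 0.01549 vs Keq = 1.3590e-04 ⇒ Q>K, reverse
Step 1:
                    D           E
  Initial       5.142       2.106
  Change        5.786      -1.929
  Equil         10.93      0.1774
  solve Keq expr → x = -1.929; check Q = 1.3590e-04
Then remove 0.06533 M of E.
Step 2:
                    D           E
  Initial       10.93       0.112
  Change      -0.1714     0.05712
  Equil         10.76      0.1691
  solve Keq expr → x = 0.05712; check Q = 1.3590e-04
Then add 0.07332 M of E.
Step 3:
                    D           E
  Initial       10.76      0.2425
  Change       0.1923    -0.06409
  Equil         10.95      0.1784
  solve Keq expr → x = -0.06409; check Q = 1.3590e-04

x = -0.06409 M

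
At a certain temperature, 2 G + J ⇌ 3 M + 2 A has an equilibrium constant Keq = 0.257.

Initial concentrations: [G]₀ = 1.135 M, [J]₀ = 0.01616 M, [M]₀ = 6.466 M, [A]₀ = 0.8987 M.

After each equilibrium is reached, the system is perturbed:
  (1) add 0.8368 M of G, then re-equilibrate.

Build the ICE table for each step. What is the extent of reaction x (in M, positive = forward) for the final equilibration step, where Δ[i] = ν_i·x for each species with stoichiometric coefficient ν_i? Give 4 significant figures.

Q₀ = 1.0488e+04 vs Keq = 0.257 ⇒ Q>K, reverse
Step 1:
                   G          J          M          A
  I            1.135    0.01616      6.466     0.8987
  C           0.8428     0.4214     -1.264    -0.8428
  E            1.978     0.4376      5.202     0.0559
  solve Keq expr → x = -0.4214; check Q = 0.257
Then add 0.8368 M of G.
Step 2:
                   G          J          M          A
  I            2.815     0.4376      5.202     0.0559
  C         -0.02136   -0.01068    0.03205    0.02136
  E            2.793     0.4269      5.234    0.07727
  solve Keq expr → x = 0.01068; check Q = 0.257

x = 0.01068 M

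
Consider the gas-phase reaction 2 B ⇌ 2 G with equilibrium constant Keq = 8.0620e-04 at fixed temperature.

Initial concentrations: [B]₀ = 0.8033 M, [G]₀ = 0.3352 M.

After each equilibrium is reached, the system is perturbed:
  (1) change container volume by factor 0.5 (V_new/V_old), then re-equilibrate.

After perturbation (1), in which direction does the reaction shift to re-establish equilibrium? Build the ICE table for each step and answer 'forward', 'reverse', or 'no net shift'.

Q₀ = 0.1741 vs Keq = 8.0620e-04 ⇒ Q>K, reverse
Step 1:
                   B          G
  Initial     0.8033     0.3352
  Change      0.3038    -0.3038
  Equil        1.107    0.03143
  solve Keq expr → x = -0.1519; check Q = 8.0620e-04
Then change container volume by factor 0.5 (V_new/V_old).
Step 2:
                   B          G
  Initial      2.214    0.06287
  Change           0          0
  Equil        2.214    0.06287
  solve Keq expr → x = 0; check Q = 8.0620e-04

Direction: no net shift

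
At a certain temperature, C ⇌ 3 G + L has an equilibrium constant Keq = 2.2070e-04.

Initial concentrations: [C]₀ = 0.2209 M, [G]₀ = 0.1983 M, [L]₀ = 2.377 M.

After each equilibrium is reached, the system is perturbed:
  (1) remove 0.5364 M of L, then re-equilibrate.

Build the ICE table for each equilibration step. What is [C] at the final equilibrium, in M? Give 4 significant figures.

Q₀ = 0.08391 vs Keq = 2.2070e-04 ⇒ Q>K, reverse
Step 1:
                    C           G           L
  I            0.2209      0.1983       2.377
  C           0.05618     -0.1685    -0.05618
  E            0.2771     0.02976       2.321
  solve Keq expr → x = -0.05618; check Q = 2.2070e-04
Then remove 0.5364 M of L.
Step 2:
                    C           G           L
  I            0.2771     0.02976       1.784
  C       -8.9472e-04    0.002684  8.9472e-04
  E            0.2762     0.03244       1.785
  solve Keq expr → x = 8.9472e-04; check Q = 2.2070e-04

[C]_eq = 0.2762 M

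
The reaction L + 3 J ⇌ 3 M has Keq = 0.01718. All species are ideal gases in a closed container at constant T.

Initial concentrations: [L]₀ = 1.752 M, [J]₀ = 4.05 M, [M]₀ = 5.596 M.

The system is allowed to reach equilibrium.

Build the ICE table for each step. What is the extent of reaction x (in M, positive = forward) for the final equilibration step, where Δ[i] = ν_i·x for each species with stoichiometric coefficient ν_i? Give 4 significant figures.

Q₀ = 1.506 vs Keq = 0.01718 ⇒ Q>K, reverse
Step 1:
                    L           J           M
  Initial       1.752        4.05       5.596
  Change        1.011       3.032      -3.032
  Equil         2.763       7.082       2.564
  solve Keq expr → x = -1.011; check Q = 0.01718

x = -1.011 M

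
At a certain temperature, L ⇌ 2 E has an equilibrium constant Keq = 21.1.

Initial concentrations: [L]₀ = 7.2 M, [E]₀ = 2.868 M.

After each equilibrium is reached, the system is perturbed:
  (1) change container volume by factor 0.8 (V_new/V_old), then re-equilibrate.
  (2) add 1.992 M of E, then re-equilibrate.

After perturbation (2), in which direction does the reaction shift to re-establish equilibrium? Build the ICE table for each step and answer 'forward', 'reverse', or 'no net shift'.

Q₀ = 1.142 vs Keq = 21.1 ⇒ Q<K, forward
Step 1:
                   L          E
  I              7.2      2.868
  C           -3.174      6.348
  E            4.026      9.216
  solve Keq expr → x = 3.174; check Q = 21.1
Then change container volume by factor 0.8 (V_new/V_old).
Step 2:
                   L          E
  I            5.032      11.52
  C           0.4049    -0.8098
  E            5.437      10.71
  solve Keq expr → x = -0.4049; check Q = 21.1
Then add 1.992 M of E.
Step 3:
                   L          E
  I            5.437       12.7
  C           0.6738     -1.348
  E            6.111      11.36
  solve Keq expr → x = -0.6738; check Q = 21.1

Direction: reverse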